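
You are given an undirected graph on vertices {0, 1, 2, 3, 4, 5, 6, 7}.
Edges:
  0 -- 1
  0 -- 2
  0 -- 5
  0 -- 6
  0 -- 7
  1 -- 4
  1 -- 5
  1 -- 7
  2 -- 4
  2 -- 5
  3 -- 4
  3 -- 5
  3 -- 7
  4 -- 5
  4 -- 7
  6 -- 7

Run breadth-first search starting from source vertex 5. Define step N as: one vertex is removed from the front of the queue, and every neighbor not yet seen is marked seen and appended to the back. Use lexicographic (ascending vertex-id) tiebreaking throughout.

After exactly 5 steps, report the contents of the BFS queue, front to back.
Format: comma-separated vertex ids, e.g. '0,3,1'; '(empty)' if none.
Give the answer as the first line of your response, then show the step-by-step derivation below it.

4,6,7

step 1: dequeue 5; queue=[0,1,2,3,4]; order=5
step 2: dequeue 0; queue=[1,2,3,4,6,7]; order=5,0
step 3: dequeue 1; queue=[2,3,4,6,7]; order=5,0,1
step 4: dequeue 2; queue=[3,4,6,7]; order=5,0,1,2
step 5: dequeue 3; queue=[4,6,7]; order=5,0,1,2,3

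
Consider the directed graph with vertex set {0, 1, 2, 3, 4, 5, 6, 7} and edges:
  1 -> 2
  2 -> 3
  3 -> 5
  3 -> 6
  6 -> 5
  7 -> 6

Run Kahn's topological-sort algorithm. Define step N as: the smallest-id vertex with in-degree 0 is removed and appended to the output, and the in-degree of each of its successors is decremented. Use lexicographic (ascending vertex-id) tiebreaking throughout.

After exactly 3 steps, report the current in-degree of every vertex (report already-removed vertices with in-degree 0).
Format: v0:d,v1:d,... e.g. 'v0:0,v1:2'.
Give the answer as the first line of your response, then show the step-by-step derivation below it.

v0:0,v1:0,v2:0,v3:0,v4:0,v5:2,v6:2,v7:0

step 1: output 0; order=[0]; indeg=(0,0,1,1,0,2,2,0)
step 2: output 1; order=[0,1]; indeg=(0,0,0,1,0,2,2,0)
step 3: output 2; order=[0,1,2]; indeg=(0,0,0,0,0,2,2,0)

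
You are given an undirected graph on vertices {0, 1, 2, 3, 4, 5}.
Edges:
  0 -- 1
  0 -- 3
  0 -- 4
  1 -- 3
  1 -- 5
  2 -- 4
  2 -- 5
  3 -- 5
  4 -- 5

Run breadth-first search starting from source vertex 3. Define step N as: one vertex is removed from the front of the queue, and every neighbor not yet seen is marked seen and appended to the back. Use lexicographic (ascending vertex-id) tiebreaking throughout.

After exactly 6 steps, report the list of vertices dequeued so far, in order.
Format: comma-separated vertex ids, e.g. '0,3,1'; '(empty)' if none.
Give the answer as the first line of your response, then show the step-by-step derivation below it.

3,0,1,5,4,2

step 1: dequeue 3; queue=[0,1,5]; order=3
step 2: dequeue 0; queue=[1,5,4]; order=3,0
step 3: dequeue 1; queue=[5,4]; order=3,0,1
step 4: dequeue 5; queue=[4,2]; order=3,0,1,5
step 5: dequeue 4; queue=[2]; order=3,0,1,5,4
step 6: dequeue 2; queue=[(empty)]; order=3,0,1,5,4,2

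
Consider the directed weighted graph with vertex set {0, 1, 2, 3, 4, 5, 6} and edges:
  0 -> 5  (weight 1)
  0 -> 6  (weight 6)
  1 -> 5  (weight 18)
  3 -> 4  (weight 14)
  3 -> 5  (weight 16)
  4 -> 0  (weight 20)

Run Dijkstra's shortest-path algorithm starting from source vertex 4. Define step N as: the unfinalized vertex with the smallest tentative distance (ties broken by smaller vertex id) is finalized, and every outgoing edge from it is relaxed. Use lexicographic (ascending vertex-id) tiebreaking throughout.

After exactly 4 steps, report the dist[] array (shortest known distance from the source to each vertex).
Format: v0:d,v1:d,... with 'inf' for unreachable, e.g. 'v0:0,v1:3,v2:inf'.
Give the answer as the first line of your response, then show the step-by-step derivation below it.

v0:20,v1:inf,v2:inf,v3:inf,v4:0,v5:21,v6:26

step 1: dist = v0:20,v1:inf,v2:inf,v3:inf,v4:0,v5:inf,v6:inf
step 2: dist = v0:20,v1:inf,v2:inf,v3:inf,v4:0,v5:21,v6:26
step 3: dist = v0:20,v1:inf,v2:inf,v3:inf,v4:0,v5:21,v6:26
step 4: dist = v0:20,v1:inf,v2:inf,v3:inf,v4:0,v5:21,v6:26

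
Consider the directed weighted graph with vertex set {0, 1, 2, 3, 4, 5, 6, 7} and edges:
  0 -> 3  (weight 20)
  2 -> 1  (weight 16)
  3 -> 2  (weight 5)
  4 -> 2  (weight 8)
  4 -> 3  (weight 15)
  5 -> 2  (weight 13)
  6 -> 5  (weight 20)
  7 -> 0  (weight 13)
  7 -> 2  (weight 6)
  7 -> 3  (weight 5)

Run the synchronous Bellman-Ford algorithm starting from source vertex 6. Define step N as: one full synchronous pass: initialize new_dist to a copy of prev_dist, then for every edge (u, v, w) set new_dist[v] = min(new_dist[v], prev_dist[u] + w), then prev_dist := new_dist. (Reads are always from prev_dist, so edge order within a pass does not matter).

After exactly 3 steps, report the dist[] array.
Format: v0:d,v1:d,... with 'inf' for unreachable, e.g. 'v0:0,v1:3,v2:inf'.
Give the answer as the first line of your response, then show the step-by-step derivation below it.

v0:inf,v1:49,v2:33,v3:inf,v4:inf,v5:20,v6:0,v7:inf

step 1: dist = v0:inf,v1:inf,v2:inf,v3:inf,v4:inf,v5:20,v6:0,v7:inf
step 2: dist = v0:inf,v1:inf,v2:33,v3:inf,v4:inf,v5:20,v6:0,v7:inf
step 3: dist = v0:inf,v1:49,v2:33,v3:inf,v4:inf,v5:20,v6:0,v7:inf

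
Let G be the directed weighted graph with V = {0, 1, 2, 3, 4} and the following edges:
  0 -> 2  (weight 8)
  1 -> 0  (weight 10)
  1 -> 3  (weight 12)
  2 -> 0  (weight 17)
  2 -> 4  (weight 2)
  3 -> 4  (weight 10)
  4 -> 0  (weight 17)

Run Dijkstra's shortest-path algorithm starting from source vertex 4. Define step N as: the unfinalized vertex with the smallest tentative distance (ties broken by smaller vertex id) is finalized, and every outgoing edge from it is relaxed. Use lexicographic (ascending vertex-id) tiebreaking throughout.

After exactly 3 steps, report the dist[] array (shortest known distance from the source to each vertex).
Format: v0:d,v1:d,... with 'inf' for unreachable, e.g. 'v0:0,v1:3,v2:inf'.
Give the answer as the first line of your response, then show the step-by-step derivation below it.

v0:17,v1:inf,v2:25,v3:inf,v4:0

step 1: dist = v0:17,v1:inf,v2:inf,v3:inf,v4:0
step 2: dist = v0:17,v1:inf,v2:25,v3:inf,v4:0
step 3: dist = v0:17,v1:inf,v2:25,v3:inf,v4:0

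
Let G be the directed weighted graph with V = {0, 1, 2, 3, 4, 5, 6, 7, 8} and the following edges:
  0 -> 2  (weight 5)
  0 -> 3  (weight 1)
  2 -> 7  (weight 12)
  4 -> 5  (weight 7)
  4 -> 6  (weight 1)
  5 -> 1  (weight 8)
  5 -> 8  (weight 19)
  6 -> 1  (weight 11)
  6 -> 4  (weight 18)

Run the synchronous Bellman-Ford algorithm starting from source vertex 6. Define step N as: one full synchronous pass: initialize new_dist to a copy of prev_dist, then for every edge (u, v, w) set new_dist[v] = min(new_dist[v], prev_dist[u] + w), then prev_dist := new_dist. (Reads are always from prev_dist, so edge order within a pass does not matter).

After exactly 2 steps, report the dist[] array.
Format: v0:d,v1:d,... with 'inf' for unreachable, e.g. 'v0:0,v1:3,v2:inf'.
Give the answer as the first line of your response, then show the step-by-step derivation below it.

v0:inf,v1:11,v2:inf,v3:inf,v4:18,v5:25,v6:0,v7:inf,v8:inf

step 1: dist = v0:inf,v1:11,v2:inf,v3:inf,v4:18,v5:inf,v6:0,v7:inf,v8:inf
step 2: dist = v0:inf,v1:11,v2:inf,v3:inf,v4:18,v5:25,v6:0,v7:inf,v8:inf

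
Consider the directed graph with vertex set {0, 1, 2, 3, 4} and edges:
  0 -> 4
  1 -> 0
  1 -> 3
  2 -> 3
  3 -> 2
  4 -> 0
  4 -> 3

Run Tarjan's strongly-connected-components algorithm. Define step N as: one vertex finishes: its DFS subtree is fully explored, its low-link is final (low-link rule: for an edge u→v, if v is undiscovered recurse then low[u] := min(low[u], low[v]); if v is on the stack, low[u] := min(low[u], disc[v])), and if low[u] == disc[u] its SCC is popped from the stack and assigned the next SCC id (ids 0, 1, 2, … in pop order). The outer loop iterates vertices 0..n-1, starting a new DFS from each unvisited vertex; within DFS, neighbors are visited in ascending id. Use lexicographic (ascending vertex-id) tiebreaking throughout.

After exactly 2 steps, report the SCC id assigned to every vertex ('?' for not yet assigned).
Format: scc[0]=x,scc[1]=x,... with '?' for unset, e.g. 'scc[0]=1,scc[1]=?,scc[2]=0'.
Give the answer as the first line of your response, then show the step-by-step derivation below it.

scc[0]=?,scc[1]=?,scc[2]=0,scc[3]=0,scc[4]=?

step 1: low=(low[0]=0,low[1]=?,low[2]=2,low[3]=2,low[4]=0); scc=(scc[0]=?,scc[1]=?,scc[2]=?,scc[3]=?,scc[4]=?)
step 2: low=(low[0]=0,low[1]=?,low[2]=2,low[3]=2,low[4]=0); scc=(scc[0]=?,scc[1]=?,scc[2]=0,scc[3]=0,scc[4]=?)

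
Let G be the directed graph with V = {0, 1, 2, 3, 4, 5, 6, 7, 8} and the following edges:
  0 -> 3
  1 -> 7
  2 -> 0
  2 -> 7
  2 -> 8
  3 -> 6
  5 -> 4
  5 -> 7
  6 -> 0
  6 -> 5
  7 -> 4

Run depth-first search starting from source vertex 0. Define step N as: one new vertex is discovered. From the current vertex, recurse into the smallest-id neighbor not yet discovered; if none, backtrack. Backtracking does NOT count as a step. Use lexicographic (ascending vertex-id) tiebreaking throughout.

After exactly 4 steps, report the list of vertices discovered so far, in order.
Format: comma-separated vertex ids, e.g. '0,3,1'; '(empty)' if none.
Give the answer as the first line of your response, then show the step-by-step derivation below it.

0,3,6,5

step 1: discover 0; path=0; order=0
step 2: discover 3; path=0>3; order=0,3
step 3: discover 6; path=0>3>6; order=0,3,6
step 4: discover 5; path=0>3>6>5; order=0,3,6,5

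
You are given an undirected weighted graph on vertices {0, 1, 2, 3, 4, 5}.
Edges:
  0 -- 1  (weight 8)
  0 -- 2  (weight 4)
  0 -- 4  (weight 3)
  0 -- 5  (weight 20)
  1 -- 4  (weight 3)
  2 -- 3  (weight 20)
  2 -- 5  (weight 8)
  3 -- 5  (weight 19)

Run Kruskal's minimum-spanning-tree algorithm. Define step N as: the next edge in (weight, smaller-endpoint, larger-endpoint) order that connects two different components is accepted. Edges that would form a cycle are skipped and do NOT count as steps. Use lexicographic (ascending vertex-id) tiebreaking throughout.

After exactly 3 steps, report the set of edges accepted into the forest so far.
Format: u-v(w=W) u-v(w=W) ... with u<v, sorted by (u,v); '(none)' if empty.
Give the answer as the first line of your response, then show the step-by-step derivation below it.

0-2(w=4) 0-4(w=3) 1-4(w=3)

step 1: add edge 0-4 (w=3); MST = {0-4(w=3)}
step 2: add edge 1-4 (w=3); MST = {0-4(w=3) 1-4(w=3)}
step 3: add edge 0-2 (w=4); MST = {0-2(w=4) 0-4(w=3) 1-4(w=3)}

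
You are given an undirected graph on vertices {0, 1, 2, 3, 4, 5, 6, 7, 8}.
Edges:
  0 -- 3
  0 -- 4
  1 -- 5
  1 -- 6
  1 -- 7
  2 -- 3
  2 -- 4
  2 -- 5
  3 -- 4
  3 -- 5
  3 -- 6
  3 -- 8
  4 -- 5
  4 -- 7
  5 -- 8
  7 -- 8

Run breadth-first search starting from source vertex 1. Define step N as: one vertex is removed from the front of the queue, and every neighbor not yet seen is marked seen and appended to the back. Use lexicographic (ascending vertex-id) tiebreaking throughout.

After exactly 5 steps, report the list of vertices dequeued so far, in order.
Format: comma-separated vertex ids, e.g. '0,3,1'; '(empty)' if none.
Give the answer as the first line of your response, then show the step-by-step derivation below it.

1,5,6,7,2

step 1: dequeue 1; queue=[5,6,7]; order=1
step 2: dequeue 5; queue=[6,7,2,3,4,8]; order=1,5
step 3: dequeue 6; queue=[7,2,3,4,8]; order=1,5,6
step 4: dequeue 7; queue=[2,3,4,8]; order=1,5,6,7
step 5: dequeue 2; queue=[3,4,8]; order=1,5,6,7,2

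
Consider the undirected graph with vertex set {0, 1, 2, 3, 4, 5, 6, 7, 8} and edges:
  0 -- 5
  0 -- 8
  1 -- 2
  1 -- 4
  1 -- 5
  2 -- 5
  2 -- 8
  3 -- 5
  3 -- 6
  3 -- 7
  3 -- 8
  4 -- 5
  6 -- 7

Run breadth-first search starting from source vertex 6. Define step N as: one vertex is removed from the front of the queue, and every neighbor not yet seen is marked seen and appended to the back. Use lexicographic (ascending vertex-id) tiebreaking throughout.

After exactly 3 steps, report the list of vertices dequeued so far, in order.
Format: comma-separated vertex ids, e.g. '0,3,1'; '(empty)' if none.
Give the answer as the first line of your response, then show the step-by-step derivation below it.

6,3,7

step 1: dequeue 6; queue=[3,7]; order=6
step 2: dequeue 3; queue=[7,5,8]; order=6,3
step 3: dequeue 7; queue=[5,8]; order=6,3,7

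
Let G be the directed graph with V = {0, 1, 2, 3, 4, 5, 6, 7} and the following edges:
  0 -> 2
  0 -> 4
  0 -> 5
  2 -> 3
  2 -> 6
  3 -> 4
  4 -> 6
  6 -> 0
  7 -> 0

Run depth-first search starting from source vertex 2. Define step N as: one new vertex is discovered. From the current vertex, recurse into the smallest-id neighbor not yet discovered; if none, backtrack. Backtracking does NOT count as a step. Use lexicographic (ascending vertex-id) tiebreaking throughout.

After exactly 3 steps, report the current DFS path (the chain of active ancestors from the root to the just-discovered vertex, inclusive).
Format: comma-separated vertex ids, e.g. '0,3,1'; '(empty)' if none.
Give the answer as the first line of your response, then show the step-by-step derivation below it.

2,3,4

step 1: discover 2; path=2; order=2
step 2: discover 3; path=2>3; order=2,3
step 3: discover 4; path=2>3>4; order=2,3,4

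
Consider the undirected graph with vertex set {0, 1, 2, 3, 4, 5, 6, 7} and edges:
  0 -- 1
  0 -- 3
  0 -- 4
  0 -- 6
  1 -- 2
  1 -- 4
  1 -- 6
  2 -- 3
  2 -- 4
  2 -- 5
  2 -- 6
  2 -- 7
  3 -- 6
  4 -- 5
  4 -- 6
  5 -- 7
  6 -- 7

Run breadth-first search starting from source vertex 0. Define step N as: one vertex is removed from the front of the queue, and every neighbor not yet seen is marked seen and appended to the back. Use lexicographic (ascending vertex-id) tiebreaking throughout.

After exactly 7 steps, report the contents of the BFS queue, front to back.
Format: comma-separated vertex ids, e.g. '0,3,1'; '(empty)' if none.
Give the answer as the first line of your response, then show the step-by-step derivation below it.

7

step 1: dequeue 0; queue=[1,3,4,6]; order=0
step 2: dequeue 1; queue=[3,4,6,2]; order=0,1
step 3: dequeue 3; queue=[4,6,2]; order=0,1,3
step 4: dequeue 4; queue=[6,2,5]; order=0,1,3,4
step 5: dequeue 6; queue=[2,5,7]; order=0,1,3,4,6
step 6: dequeue 2; queue=[5,7]; order=0,1,3,4,6,2
step 7: dequeue 5; queue=[7]; order=0,1,3,4,6,2,5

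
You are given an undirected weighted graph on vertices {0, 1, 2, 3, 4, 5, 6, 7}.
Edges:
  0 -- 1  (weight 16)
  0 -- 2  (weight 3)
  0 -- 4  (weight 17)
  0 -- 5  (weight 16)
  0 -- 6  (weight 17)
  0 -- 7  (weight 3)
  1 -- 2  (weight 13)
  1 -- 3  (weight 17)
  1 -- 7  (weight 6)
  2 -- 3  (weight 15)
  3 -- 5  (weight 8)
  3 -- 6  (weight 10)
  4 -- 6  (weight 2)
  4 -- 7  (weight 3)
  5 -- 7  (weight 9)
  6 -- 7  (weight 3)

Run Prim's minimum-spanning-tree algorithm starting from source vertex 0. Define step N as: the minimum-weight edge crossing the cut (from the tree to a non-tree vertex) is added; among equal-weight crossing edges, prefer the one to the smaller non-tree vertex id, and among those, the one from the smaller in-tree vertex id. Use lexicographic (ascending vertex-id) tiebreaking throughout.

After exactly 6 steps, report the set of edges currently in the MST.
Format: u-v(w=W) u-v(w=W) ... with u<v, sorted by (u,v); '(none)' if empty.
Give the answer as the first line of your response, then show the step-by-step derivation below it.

0-2(w=3) 0-7(w=3) 1-7(w=6) 4-6(w=2) 4-7(w=3) 5-7(w=9)

step 1: add edge 0-2 (w=3); MST = {0-2(w=3)}
step 2: add edge 0-7 (w=3); MST = {0-2(w=3) 0-7(w=3)}
step 3: add edge 4-7 (w=3); MST = {0-2(w=3) 0-7(w=3) 4-7(w=3)}
step 4: add edge 4-6 (w=2); MST = {0-2(w=3) 0-7(w=3) 4-6(w=2) 4-7(w=3)}
step 5: add edge 1-7 (w=6); MST = {0-2(w=3) 0-7(w=3) 1-7(w=6) 4-6(w=2) 4-7(w=3)}
step 6: add edge 5-7 (w=9); MST = {0-2(w=3) 0-7(w=3) 1-7(w=6) 4-6(w=2) 4-7(w=3) 5-7(w=9)}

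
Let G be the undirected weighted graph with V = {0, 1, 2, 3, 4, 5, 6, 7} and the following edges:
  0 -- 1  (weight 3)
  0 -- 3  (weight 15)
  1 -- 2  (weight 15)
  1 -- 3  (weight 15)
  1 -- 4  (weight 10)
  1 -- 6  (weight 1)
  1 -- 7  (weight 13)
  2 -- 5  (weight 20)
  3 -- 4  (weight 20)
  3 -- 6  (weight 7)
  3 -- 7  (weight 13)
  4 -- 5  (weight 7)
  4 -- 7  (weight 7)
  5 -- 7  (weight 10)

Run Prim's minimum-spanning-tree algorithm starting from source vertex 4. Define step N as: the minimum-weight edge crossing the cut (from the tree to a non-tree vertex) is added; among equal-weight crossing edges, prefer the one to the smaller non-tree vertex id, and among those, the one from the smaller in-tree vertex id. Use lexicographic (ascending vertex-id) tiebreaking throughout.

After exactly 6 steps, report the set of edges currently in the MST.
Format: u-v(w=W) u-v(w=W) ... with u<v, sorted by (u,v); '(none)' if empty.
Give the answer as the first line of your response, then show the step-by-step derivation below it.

0-1(w=3) 1-4(w=10) 1-6(w=1) 3-6(w=7) 4-5(w=7) 4-7(w=7)

step 1: add edge 4-5 (w=7); MST = {4-5(w=7)}
step 2: add edge 4-7 (w=7); MST = {4-5(w=7) 4-7(w=7)}
step 3: add edge 1-4 (w=10); MST = {1-4(w=10) 4-5(w=7) 4-7(w=7)}
step 4: add edge 1-6 (w=1); MST = {1-4(w=10) 1-6(w=1) 4-5(w=7) 4-7(w=7)}
step 5: add edge 0-1 (w=3); MST = {0-1(w=3) 1-4(w=10) 1-6(w=1) 4-5(w=7) 4-7(w=7)}
step 6: add edge 3-6 (w=7); MST = {0-1(w=3) 1-4(w=10) 1-6(w=1) 3-6(w=7) 4-5(w=7) 4-7(w=7)}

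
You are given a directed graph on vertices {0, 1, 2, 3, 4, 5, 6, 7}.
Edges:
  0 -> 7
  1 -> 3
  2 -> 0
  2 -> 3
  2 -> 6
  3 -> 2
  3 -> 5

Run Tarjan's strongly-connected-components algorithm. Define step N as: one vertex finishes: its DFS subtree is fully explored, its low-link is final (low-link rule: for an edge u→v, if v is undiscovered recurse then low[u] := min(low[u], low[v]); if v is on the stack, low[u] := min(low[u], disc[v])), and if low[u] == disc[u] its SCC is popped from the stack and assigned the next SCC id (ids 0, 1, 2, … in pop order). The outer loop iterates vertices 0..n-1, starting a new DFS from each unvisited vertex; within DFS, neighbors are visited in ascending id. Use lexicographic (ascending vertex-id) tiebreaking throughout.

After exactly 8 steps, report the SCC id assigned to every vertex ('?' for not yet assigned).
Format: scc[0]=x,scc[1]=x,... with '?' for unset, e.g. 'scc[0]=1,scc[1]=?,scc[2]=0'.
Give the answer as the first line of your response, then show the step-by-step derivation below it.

scc[0]=1,scc[1]=5,scc[2]=4,scc[3]=4,scc[4]=6,scc[5]=3,scc[6]=2,scc[7]=0

step 1: low=(low[0]=0,low[1]=?,low[2]=?,low[3]=?,low[4]=?,low[5]=?,low[6]=?,low[7]=1); scc=(scc[0]=?,scc[1]=?,scc[2]=?,scc[3]=?,scc[4]=?,scc[5]=?,scc[6]=?,scc[7]=0)
step 2: low=(low[0]=0,low[1]=?,low[2]=?,low[3]=?,low[4]=?,low[5]=?,low[6]=?,low[7]=1); scc=(scc[0]=1,scc[1]=?,scc[2]=?,scc[3]=?,scc[4]=?,scc[5]=?,scc[6]=?,scc[7]=0)
step 3: low=(low[0]=0,low[1]=2,low[2]=3,low[3]=3,low[4]=?,low[5]=?,low[6]=5,low[7]=1); scc=(scc[0]=1,scc[1]=?,scc[2]=?,scc[3]=?,scc[4]=?,scc[5]=?,scc[6]=2,scc[7]=0)
step 4: low=(low[0]=0,low[1]=2,low[2]=3,low[3]=3,low[4]=?,low[5]=?,low[6]=5,low[7]=1); scc=(scc[0]=1,scc[1]=?,scc[2]=?,scc[3]=?,scc[4]=?,scc[5]=?,scc[6]=2,scc[7]=0)
step 5: low=(low[0]=0,low[1]=2,low[2]=3,low[3]=3,low[4]=?,low[5]=6,low[6]=5,low[7]=1); scc=(scc[0]=1,scc[1]=?,scc[2]=?,scc[3]=?,scc[4]=?,scc[5]=3,scc[6]=2,scc[7]=0)
step 6: low=(low[0]=0,low[1]=2,low[2]=3,low[3]=3,low[4]=?,low[5]=6,low[6]=5,low[7]=1); scc=(scc[0]=1,scc[1]=?,scc[2]=4,scc[3]=4,scc[4]=?,scc[5]=3,scc[6]=2,scc[7]=0)
step 7: low=(low[0]=0,low[1]=2,low[2]=3,low[3]=3,low[4]=?,low[5]=6,low[6]=5,low[7]=1); scc=(scc[0]=1,scc[1]=5,scc[2]=4,scc[3]=4,scc[4]=?,scc[5]=3,scc[6]=2,scc[7]=0)
step 8: low=(low[0]=0,low[1]=2,low[2]=3,low[3]=3,low[4]=7,low[5]=6,low[6]=5,low[7]=1); scc=(scc[0]=1,scc[1]=5,scc[2]=4,scc[3]=4,scc[4]=6,scc[5]=3,scc[6]=2,scc[7]=0)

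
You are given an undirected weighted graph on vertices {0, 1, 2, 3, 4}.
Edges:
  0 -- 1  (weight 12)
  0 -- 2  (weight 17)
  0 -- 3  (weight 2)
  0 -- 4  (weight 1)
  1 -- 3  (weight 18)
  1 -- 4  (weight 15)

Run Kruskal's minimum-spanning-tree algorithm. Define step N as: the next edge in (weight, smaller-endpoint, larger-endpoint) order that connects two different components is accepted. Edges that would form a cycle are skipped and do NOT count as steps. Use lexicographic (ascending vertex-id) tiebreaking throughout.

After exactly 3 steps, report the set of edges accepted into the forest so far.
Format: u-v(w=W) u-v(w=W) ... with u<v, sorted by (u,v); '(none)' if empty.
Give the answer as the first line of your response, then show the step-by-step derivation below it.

0-1(w=12) 0-3(w=2) 0-4(w=1)

step 1: add edge 0-4 (w=1); MST = {0-4(w=1)}
step 2: add edge 0-3 (w=2); MST = {0-3(w=2) 0-4(w=1)}
step 3: add edge 0-1 (w=12); MST = {0-1(w=12) 0-3(w=2) 0-4(w=1)}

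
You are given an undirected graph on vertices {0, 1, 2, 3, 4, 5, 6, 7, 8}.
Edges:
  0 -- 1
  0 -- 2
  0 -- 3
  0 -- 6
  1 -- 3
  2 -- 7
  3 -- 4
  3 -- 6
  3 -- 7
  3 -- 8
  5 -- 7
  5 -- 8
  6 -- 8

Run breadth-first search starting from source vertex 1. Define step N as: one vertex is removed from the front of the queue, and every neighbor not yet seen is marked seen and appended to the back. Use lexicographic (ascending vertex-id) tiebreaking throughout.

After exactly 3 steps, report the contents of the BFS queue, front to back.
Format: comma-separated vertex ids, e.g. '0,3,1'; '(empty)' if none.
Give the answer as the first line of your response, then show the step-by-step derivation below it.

2,6,4,7,8

step 1: dequeue 1; queue=[0,3]; order=1
step 2: dequeue 0; queue=[3,2,6]; order=1,0
step 3: dequeue 3; queue=[2,6,4,7,8]; order=1,0,3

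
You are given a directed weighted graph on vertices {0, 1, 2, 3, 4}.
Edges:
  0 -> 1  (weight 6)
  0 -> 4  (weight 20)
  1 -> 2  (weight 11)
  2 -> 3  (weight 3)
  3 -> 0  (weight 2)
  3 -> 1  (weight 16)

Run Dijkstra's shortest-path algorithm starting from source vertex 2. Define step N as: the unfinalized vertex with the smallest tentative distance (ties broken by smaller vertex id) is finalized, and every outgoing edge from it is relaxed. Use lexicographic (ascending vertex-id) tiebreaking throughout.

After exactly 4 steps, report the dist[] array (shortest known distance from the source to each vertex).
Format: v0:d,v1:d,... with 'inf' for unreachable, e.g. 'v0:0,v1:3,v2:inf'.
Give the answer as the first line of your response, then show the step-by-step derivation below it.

v0:5,v1:11,v2:0,v3:3,v4:25

step 1: dist = v0:inf,v1:inf,v2:0,v3:3,v4:inf
step 2: dist = v0:5,v1:19,v2:0,v3:3,v4:inf
step 3: dist = v0:5,v1:11,v2:0,v3:3,v4:25
step 4: dist = v0:5,v1:11,v2:0,v3:3,v4:25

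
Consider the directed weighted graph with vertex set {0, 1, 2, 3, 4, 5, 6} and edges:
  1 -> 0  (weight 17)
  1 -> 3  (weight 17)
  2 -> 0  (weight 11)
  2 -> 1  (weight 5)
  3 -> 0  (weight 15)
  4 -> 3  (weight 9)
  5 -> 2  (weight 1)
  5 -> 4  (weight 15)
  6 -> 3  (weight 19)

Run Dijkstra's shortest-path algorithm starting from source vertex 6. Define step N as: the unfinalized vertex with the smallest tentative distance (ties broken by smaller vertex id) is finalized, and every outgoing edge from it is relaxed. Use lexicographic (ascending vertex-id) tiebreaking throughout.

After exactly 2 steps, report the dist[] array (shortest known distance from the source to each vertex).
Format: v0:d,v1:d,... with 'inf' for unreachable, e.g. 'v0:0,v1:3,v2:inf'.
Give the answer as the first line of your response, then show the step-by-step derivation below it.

v0:34,v1:inf,v2:inf,v3:19,v4:inf,v5:inf,v6:0

step 1: dist = v0:inf,v1:inf,v2:inf,v3:19,v4:inf,v5:inf,v6:0
step 2: dist = v0:34,v1:inf,v2:inf,v3:19,v4:inf,v5:inf,v6:0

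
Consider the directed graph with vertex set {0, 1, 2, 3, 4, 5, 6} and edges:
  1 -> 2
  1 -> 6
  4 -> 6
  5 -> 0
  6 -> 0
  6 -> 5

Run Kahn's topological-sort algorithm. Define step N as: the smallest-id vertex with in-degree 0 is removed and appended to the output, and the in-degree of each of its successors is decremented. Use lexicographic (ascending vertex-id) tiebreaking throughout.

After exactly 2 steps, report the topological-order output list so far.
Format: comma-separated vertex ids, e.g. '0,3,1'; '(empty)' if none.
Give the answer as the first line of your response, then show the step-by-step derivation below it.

1,2

step 1: output 1; order=[1]; indeg=(2,0,0,0,0,1,1)
step 2: output 2; order=[1,2]; indeg=(2,0,0,0,0,1,1)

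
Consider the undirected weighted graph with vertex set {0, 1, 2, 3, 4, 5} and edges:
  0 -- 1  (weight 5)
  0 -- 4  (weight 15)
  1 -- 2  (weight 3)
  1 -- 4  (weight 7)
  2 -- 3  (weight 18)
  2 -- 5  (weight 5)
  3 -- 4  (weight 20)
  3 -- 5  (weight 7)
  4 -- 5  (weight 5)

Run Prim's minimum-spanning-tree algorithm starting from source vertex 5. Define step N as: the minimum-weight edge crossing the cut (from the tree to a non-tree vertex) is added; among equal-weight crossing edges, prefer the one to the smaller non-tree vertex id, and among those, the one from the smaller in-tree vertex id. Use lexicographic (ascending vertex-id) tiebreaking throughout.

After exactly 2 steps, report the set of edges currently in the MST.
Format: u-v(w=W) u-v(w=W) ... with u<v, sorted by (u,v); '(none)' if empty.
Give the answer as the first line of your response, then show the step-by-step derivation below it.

1-2(w=3) 2-5(w=5)

step 1: add edge 2-5 (w=5); MST = {2-5(w=5)}
step 2: add edge 1-2 (w=3); MST = {1-2(w=3) 2-5(w=5)}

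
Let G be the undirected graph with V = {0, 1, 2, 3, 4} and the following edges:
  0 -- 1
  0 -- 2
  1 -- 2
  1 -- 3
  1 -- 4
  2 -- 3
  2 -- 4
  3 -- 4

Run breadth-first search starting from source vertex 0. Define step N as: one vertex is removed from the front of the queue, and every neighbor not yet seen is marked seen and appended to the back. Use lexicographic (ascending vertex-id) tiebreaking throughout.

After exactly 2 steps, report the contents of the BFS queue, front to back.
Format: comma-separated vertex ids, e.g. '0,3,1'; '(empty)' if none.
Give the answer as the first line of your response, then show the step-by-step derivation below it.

2,3,4

step 1: dequeue 0; queue=[1,2]; order=0
step 2: dequeue 1; queue=[2,3,4]; order=0,1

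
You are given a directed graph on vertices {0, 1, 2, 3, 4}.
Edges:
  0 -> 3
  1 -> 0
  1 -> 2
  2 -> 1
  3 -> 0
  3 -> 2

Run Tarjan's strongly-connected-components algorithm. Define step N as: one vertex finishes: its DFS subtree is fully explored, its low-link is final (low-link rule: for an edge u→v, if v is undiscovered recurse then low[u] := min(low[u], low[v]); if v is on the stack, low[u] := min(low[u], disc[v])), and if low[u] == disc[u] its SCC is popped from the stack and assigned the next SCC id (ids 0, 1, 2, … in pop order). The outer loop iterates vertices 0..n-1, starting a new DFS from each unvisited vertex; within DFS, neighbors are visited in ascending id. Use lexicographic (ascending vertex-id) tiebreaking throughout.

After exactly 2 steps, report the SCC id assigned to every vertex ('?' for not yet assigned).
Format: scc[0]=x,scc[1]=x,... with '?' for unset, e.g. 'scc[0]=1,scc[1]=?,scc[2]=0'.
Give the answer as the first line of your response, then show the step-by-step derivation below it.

scc[0]=?,scc[1]=?,scc[2]=?,scc[3]=?,scc[4]=?

step 1: low=(low[0]=0,low[1]=0,low[2]=2,low[3]=0,low[4]=?); scc=(scc[0]=?,scc[1]=?,scc[2]=?,scc[3]=?,scc[4]=?)
step 2: low=(low[0]=0,low[1]=0,low[2]=0,low[3]=0,low[4]=?); scc=(scc[0]=?,scc[1]=?,scc[2]=?,scc[3]=?,scc[4]=?)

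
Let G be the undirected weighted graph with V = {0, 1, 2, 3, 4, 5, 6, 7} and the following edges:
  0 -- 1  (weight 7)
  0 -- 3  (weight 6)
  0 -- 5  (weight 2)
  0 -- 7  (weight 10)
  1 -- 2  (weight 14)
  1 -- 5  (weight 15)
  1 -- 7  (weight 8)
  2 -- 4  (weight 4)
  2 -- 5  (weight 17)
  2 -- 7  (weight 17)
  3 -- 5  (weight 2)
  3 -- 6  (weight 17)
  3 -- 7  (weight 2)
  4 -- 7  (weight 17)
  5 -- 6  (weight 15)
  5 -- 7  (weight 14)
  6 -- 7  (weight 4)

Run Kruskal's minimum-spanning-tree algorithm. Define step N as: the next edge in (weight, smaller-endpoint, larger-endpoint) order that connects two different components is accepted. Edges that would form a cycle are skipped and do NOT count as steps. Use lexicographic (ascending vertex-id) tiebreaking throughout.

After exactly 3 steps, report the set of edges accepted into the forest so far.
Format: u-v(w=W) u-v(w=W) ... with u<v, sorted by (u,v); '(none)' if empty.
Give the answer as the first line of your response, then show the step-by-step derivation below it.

0-5(w=2) 3-5(w=2) 3-7(w=2)

step 1: add edge 0-5 (w=2); MST = {0-5(w=2)}
step 2: add edge 3-5 (w=2); MST = {0-5(w=2) 3-5(w=2)}
step 3: add edge 3-7 (w=2); MST = {0-5(w=2) 3-5(w=2) 3-7(w=2)}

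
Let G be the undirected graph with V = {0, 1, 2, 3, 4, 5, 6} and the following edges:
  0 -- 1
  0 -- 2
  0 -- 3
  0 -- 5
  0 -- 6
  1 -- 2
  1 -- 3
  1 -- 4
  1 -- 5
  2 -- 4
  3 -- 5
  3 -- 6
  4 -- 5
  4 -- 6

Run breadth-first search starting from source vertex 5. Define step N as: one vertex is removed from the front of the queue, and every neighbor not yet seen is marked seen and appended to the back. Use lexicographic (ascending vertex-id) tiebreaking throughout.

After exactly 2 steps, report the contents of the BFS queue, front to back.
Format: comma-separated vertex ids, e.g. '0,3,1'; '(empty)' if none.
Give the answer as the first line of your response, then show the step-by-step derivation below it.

1,3,4,2,6

step 1: dequeue 5; queue=[0,1,3,4]; order=5
step 2: dequeue 0; queue=[1,3,4,2,6]; order=5,0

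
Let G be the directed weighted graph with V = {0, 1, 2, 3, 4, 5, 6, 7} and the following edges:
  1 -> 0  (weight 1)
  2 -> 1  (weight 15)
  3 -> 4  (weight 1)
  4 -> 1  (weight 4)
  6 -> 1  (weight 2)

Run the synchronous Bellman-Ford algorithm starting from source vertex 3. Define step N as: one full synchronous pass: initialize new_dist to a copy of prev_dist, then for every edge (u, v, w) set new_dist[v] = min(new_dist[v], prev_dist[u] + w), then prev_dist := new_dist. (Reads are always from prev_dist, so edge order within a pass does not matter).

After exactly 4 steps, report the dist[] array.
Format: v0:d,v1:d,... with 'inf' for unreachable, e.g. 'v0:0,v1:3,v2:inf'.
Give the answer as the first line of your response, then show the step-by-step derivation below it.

v0:6,v1:5,v2:inf,v3:0,v4:1,v5:inf,v6:inf,v7:inf

step 1: dist = v0:inf,v1:inf,v2:inf,v3:0,v4:1,v5:inf,v6:inf,v7:inf
step 2: dist = v0:inf,v1:5,v2:inf,v3:0,v4:1,v5:inf,v6:inf,v7:inf
step 3: dist = v0:6,v1:5,v2:inf,v3:0,v4:1,v5:inf,v6:inf,v7:inf
step 4: dist = v0:6,v1:5,v2:inf,v3:0,v4:1,v5:inf,v6:inf,v7:inf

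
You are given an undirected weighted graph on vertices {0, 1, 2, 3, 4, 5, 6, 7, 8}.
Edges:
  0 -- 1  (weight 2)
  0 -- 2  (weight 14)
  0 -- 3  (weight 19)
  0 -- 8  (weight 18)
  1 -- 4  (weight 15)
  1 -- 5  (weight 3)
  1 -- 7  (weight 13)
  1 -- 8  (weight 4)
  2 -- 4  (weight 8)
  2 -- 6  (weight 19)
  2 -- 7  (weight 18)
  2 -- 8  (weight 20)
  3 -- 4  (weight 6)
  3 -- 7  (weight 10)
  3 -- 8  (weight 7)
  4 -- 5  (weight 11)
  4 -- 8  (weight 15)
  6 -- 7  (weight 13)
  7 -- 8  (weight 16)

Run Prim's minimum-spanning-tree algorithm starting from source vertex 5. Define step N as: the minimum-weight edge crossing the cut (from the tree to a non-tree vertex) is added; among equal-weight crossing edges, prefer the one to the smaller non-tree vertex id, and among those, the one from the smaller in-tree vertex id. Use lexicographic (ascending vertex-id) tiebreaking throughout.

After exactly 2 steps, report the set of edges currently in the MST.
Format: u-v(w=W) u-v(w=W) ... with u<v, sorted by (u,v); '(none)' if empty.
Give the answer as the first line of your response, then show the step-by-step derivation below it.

0-1(w=2) 1-5(w=3)

step 1: add edge 1-5 (w=3); MST = {1-5(w=3)}
step 2: add edge 0-1 (w=2); MST = {0-1(w=2) 1-5(w=3)}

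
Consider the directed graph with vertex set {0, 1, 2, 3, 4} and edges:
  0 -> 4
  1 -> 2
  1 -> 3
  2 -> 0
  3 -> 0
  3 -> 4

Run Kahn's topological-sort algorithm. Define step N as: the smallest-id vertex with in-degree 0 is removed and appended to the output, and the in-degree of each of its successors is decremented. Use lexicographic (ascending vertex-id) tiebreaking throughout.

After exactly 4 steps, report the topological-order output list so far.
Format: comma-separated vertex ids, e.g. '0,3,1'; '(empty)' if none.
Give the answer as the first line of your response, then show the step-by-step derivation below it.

1,2,3,0

step 1: output 1; order=[1]; indeg=(2,0,0,0,2)
step 2: output 2; order=[1,2]; indeg=(1,0,0,0,2)
step 3: output 3; order=[1,2,3]; indeg=(0,0,0,0,1)
step 4: output 0; order=[1,2,3,0]; indeg=(0,0,0,0,0)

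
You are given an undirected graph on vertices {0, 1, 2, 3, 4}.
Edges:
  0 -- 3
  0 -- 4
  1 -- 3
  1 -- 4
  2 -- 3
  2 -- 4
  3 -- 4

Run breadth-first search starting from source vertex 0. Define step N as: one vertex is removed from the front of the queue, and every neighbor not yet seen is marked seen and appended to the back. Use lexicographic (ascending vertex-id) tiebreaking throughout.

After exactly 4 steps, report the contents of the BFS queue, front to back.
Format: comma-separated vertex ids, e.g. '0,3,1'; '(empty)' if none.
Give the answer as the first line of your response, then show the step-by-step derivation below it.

2

step 1: dequeue 0; queue=[3,4]; order=0
step 2: dequeue 3; queue=[4,1,2]; order=0,3
step 3: dequeue 4; queue=[1,2]; order=0,3,4
step 4: dequeue 1; queue=[2]; order=0,3,4,1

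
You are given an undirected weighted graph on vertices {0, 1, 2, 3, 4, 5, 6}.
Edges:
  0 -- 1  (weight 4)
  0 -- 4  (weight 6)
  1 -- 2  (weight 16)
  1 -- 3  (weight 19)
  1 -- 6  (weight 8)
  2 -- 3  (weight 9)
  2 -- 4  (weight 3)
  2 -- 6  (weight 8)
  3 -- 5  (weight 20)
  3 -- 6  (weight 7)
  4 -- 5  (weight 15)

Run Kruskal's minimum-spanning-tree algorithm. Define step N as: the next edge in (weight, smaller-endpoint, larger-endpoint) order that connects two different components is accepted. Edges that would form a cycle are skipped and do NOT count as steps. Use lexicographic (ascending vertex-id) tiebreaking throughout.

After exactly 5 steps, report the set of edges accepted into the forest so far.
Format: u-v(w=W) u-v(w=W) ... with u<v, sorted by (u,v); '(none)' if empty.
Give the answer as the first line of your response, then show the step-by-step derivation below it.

0-1(w=4) 0-4(w=6) 1-6(w=8) 2-4(w=3) 3-6(w=7)

step 1: add edge 2-4 (w=3); MST = {2-4(w=3)}
step 2: add edge 0-1 (w=4); MST = {0-1(w=4) 2-4(w=3)}
step 3: add edge 0-4 (w=6); MST = {0-1(w=4) 0-4(w=6) 2-4(w=3)}
step 4: add edge 3-6 (w=7); MST = {0-1(w=4) 0-4(w=6) 2-4(w=3) 3-6(w=7)}
step 5: add edge 1-6 (w=8); MST = {0-1(w=4) 0-4(w=6) 1-6(w=8) 2-4(w=3) 3-6(w=7)}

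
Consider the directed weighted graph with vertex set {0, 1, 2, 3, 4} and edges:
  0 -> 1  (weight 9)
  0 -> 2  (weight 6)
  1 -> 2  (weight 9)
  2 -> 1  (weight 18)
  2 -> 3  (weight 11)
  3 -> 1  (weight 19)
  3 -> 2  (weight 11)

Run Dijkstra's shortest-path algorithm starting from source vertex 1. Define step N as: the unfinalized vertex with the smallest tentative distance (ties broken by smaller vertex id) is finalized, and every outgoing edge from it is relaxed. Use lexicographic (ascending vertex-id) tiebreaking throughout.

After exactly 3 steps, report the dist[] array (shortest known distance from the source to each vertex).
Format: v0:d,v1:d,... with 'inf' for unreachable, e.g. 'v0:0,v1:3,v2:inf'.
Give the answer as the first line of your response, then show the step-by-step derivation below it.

v0:inf,v1:0,v2:9,v3:20,v4:inf

step 1: dist = v0:inf,v1:0,v2:9,v3:inf,v4:inf
step 2: dist = v0:inf,v1:0,v2:9,v3:20,v4:inf
step 3: dist = v0:inf,v1:0,v2:9,v3:20,v4:inf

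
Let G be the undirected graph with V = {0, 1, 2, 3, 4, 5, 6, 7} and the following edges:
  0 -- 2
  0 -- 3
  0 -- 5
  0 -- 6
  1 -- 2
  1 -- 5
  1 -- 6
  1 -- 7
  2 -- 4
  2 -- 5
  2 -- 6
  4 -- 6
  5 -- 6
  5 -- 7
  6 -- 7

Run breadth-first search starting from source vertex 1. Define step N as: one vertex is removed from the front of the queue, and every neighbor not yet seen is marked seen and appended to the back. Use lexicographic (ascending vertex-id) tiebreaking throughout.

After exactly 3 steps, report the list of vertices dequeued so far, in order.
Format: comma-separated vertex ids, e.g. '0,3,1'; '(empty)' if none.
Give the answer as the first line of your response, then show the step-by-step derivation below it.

1,2,5

step 1: dequeue 1; queue=[2,5,6,7]; order=1
step 2: dequeue 2; queue=[5,6,7,0,4]; order=1,2
step 3: dequeue 5; queue=[6,7,0,4]; order=1,2,5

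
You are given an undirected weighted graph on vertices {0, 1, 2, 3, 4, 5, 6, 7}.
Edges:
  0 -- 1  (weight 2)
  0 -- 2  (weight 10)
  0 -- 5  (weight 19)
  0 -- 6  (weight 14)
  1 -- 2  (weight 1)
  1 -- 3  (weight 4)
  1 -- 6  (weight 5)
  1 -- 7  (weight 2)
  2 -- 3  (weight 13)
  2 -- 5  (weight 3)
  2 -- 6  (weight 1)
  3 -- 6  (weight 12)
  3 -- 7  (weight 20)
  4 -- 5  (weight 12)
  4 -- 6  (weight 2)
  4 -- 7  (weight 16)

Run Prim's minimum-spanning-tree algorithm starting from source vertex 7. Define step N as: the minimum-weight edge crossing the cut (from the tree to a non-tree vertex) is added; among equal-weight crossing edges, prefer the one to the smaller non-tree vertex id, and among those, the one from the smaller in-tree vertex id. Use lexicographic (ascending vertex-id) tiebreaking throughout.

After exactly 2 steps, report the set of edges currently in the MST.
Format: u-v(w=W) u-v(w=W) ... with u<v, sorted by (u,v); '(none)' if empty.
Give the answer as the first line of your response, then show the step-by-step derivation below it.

1-2(w=1) 1-7(w=2)

step 1: add edge 1-7 (w=2); MST = {1-7(w=2)}
step 2: add edge 1-2 (w=1); MST = {1-2(w=1) 1-7(w=2)}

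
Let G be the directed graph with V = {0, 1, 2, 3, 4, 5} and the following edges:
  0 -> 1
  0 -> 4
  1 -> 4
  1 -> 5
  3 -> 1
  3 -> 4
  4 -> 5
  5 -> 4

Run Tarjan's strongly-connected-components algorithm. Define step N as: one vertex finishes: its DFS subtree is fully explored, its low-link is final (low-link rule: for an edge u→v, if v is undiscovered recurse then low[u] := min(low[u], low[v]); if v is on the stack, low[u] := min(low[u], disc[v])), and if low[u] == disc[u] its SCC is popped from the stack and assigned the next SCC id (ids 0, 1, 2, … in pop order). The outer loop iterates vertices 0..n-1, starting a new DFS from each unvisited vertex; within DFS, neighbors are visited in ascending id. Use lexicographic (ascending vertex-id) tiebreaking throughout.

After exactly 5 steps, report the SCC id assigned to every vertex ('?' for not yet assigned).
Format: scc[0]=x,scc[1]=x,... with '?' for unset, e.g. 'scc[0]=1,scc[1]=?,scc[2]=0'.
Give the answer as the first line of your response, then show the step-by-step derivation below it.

scc[0]=2,scc[1]=1,scc[2]=3,scc[3]=?,scc[4]=0,scc[5]=0

step 1: low=(low[0]=0,low[1]=1,low[2]=?,low[3]=?,low[4]=2,low[5]=2); scc=(scc[0]=?,scc[1]=?,scc[2]=?,scc[3]=?,scc[4]=?,scc[5]=?)
step 2: low=(low[0]=0,low[1]=1,low[2]=?,low[3]=?,low[4]=2,low[5]=2); scc=(scc[0]=?,scc[1]=?,scc[2]=?,scc[3]=?,scc[4]=0,scc[5]=0)
step 3: low=(low[0]=0,low[1]=1,low[2]=?,low[3]=?,low[4]=2,low[5]=2); scc=(scc[0]=?,scc[1]=1,scc[2]=?,scc[3]=?,scc[4]=0,scc[5]=0)
step 4: low=(low[0]=0,low[1]=1,low[2]=?,low[3]=?,low[4]=2,low[5]=2); scc=(scc[0]=2,scc[1]=1,scc[2]=?,scc[3]=?,scc[4]=0,scc[5]=0)
step 5: low=(low[0]=0,low[1]=1,low[2]=4,low[3]=?,low[4]=2,low[5]=2); scc=(scc[0]=2,scc[1]=1,scc[2]=3,scc[3]=?,scc[4]=0,scc[5]=0)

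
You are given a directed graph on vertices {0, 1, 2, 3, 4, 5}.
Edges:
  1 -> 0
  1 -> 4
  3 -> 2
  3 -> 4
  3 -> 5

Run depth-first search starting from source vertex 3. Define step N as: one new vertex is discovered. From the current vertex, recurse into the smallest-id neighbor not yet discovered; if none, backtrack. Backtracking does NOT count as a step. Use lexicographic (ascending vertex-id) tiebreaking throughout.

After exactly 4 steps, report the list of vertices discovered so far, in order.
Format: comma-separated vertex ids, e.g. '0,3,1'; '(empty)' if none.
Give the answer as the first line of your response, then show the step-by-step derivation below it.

3,2,4,5

step 1: discover 3; path=3; order=3
step 2: discover 2; path=3>2; order=3,2
step 3: discover 4; path=3>4; order=3,2,4
step 4: discover 5; path=3>5; order=3,2,4,5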